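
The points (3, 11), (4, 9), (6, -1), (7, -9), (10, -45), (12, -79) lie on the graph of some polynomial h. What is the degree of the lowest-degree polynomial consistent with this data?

Divided differences on the nodes 3, 4, 6, 7, 10, 12:
  order 0: 11  9  -1  -9  -45  -79
  order 1: -2  -5  -8  -12  -17
  order 2: -1  -1  -1  -1
  order 3: 0  0  0
  order 4: 0  0
  order 5: 0
The order-2 divided differences are all -1 (nonzero) and every higher order vanishes, so the data lies on a polynomial of degree exactly 2.

2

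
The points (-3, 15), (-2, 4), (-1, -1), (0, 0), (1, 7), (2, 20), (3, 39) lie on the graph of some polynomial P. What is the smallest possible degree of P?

Forward differences of the values at x = -3, -2, -1, 0, 1, 2, 3:
  P  : 15  4  -1  0  7  20  39
  Δ  : -11  -5  1  7  13  19
  Δ^2: 6  6  6  6  6
  Δ^3: 0  0  0  0
  Δ^4: 0  0  0
  Δ^5: 0  0
  Δ^6: 0
The second differences are constant (6) and nonzero, while all higher differences vanish, so the minimal degree is 2.

2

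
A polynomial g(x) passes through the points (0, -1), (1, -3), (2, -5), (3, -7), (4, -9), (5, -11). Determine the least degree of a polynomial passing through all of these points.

Forward differences of the values at x = 0, 1, 2, 3, 4, 5:
  g  : -1  -3  -5  -7  -9  -11
  Δ  : -2  -2  -2  -2  -2
  Δ^2: 0  0  0  0
  Δ^3: 0  0  0
  Δ^4: 0  0
  Δ^5: 0
The first differences are constant (-2) and nonzero, while all higher differences vanish, so the minimal degree is 1.

1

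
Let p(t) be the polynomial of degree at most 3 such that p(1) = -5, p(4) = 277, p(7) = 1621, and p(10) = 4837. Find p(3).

Using the Lagrange interpolation formula with nodes 1, 4, 7, 10:
  L_0(t) = (t - 4)(t - 7)(t - 10) / -162
  L_1(t) = (t - 1)(t - 7)(t - 10) / 54
  L_2(t) = (t - 1)(t - 4)(t - 10) / -54
  L_3(t) = (t - 1)(t - 4)(t - 7) / 162
Then p(t) = -5·L_0(t) + 277·L_1(t) + 1621·L_2(t) + 4837·L_3(t).
Expanding and collecting terms gives p(t) = 5t³ - t² - 6t - 3.
Evaluating at t = 3: p(3) = 105.

105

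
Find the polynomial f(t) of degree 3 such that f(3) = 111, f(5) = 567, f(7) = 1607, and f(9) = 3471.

Write f(t) = at^3 + bt^2 + ct + d. Substituting each data point gives a linear system:
  27a + 9b + 3c + d = 111
  125a + 25b + 5c + d = 567
  343a + 49b + 7c + d = 1607
  729a + 81b + 9c + d = 3471
Solving the system yields a = 5, b = -2, c = -1, d = -3.
So f(t) = 5t³ - 2t² - t - 3.
Check: f(5) = 567. ✓

f(t) = 5t^3 - 2t^2 - t - 3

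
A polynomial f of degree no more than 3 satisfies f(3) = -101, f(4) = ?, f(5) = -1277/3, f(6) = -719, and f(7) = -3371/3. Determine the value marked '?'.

On equispaced nodes a degree-3 polynomial has vanishing fourth forward difference, so
  f(3) - 4·f(4) + 6·f(5) - 4·f(6) + f(7) = 0.
Substituting the known values and solving for f(4):
  -4·f(4) = 2708/3
  f(4) = -677/3.

-677/3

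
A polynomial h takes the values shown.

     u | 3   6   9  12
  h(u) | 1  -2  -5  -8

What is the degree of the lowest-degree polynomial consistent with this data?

1

Forward differences of the values at u = 3, 6, 9, 12:
  h  : 1  -2  -5  -8
  Δ  : -3  -3  -3
  Δ^2: 0  0
  Δ^3: 0
The first differences are constant (-3) and nonzero, while all higher differences vanish, so the minimal degree is 1.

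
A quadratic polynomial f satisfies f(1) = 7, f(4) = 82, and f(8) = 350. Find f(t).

Write f(t) = at^2 + bt + c. Substituting each data point gives a linear system:
  a + b + c = 7
  16a + 4b + c = 82
  64a + 8b + c = 350
Solving the system yields a = 6, b = -5, c = 6.
So f(t) = 6t^2 - 5t + 6.
Check: f(1) = 7. ✓

f(t) = 6t^2 - 5t + 6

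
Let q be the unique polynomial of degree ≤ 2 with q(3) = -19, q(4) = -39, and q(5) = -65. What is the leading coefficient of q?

-3

Write q(n) = an^2 + bn + c. Substituting each data point gives a linear system:
  9a + 3b + c = -19
  16a + 4b + c = -39
  25a + 5b + c = -65
Solving the system yields a = -3, b = 1, c = 5.
So q(n) = -3n^2 + n + 5.
The leading coefficient is -3.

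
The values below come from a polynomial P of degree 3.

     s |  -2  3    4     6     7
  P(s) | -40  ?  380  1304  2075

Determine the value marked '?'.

155

The 4 known points determine the degree-3 polynomial uniquely.
Write P(s) = as^3 + bs^2 + cs + d. Substituting each data point gives a linear system:
  -8a + 4b - 2c + d = -40
  64a + 16b + 4c + d = 380
  216a + 36b + 6c + d = 1304
  343a + 49b + 7c + d = 2075
Solving the system yields a = 6, b = 1, c = -4, d = -4.
So P(s) = 6s^3 + s^2 - 4s - 4.
Then P(3) = 155.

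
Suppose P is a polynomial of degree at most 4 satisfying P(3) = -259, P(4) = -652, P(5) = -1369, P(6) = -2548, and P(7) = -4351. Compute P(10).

-15484

Write P(s) = as^4 + bs^3 + cs^2 + ds + e. Substituting each data point gives a linear system:
  81a + 27b + 9c + 3d + e = -259
  256a + 64b + 16c + 4d + e = -652
  625a + 125b + 25c + 5d + e = -1369
  1296a + 216b + 36c + 6d + e = -2548
  2401a + 343b + 49c + 7d + e = -4351
Solving the system yields a = -1, b = -5, c = -5, d = 2, e = -4.
So P(s) = -s⁴ - 5s³ - 5s² + 2s - 4.
Then P(10) = -15484.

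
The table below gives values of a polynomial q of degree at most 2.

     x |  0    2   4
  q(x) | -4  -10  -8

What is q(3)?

Using the Lagrange interpolation formula with nodes 0, 2, 4:
  L_0(x) = (x - 2)(x - 4) / 8
  L_1(x) = x(x - 4) / -4
  L_2(x) = x(x - 2) / 8
Then q(x) = -4·L_0(x) - 10·L_1(x) - 8·L_2(x).
Expanding and collecting terms gives q(x) = x^2 - 5x - 4.
Evaluating at x = 3: q(3) = -10.

-10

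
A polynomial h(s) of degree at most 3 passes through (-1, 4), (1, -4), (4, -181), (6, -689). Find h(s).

h(s) = -4s^3 + 5s^2 - 5

Write h(s) = as^3 + bs^2 + cs + d. Substituting each data point gives a linear system:
  -a + b - c + d = 4
  a + b + c + d = -4
  64a + 16b + 4c + d = -181
  216a + 36b + 6c + d = -689
Solving the system yields a = -4, b = 5, c = 0, d = -5.
So h(s) = -4s^3 + 5s^2 - 5.
Check: h(4) = -181. ✓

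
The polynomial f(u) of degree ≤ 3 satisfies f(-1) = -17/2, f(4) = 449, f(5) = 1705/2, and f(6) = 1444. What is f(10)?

Write f(u) = au^3 + bu^2 + cu + d. Substituting each data point gives a linear system:
  -a + b - c + d = -17/2
  64a + 16b + 4c + d = 449
  125a + 25b + 5c + d = 1705/2
  216a + 36b + 6c + d = 1444
Solving the system yields a = 6, b = 4, c = 3/2, d = -5.
So f(u) = 6u³ + 4u² + (3/2)u - 5.
Then f(10) = 6410.

6410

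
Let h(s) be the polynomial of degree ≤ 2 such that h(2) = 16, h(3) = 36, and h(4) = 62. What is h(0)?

Write h(s) = as^2 + bs + c. Substituting each data point gives a linear system:
  4a + 2b + c = 16
  9a + 3b + c = 36
  16a + 4b + c = 62
Solving the system yields a = 3, b = 5, c = -6.
So h(s) = 3s^2 + 5s - 6.
Then h(0) = -6.

-6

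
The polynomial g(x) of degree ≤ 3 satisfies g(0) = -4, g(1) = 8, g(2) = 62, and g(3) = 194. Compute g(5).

Using the Lagrange interpolation formula with nodes 0, 1, 2, 3:
  L_0(x) = (x - 1)(x - 2)(x - 3) / -6
  L_1(x) = x(x - 2)(x - 3) / 2
  L_2(x) = x(x - 1)(x - 3) / -2
  L_3(x) = x(x - 1)(x - 2) / 6
Then g(x) = -4·L_0(x) + 8·L_1(x) + 62·L_2(x) + 194·L_3(x).
Expanding and collecting terms gives g(x) = 6x³ + 3x² + 3x - 4.
Evaluating at x = 5: g(5) = 836.

836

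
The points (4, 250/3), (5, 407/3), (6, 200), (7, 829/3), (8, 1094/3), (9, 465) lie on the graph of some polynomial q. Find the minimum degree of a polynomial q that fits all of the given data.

Forward differences of the values at u = 4, 5, 6, 7, 8, 9:
  q  : 250/3  407/3  200  829/3  1094/3  465
  Δ  : 157/3  193/3  229/3  265/3  301/3
  Δ^2: 12  12  12  12
  Δ^3: 0  0  0
  Δ^4: 0  0
  Δ^5: 0
The second differences are constant (12) and nonzero, while all higher differences vanish, so the minimal degree is 2.

2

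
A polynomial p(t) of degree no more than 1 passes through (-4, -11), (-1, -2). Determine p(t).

p(t) = 3t + 1

Write p(t) = at + b. Substituting each data point gives a linear system:
  -4a + b = -11
  -a + b = -2
Solving the system yields a = 3, b = 1.
So p(t) = 3t + 1.
Check: p(-4) = -11. ✓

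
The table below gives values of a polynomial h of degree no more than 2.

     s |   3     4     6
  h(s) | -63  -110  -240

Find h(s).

h(s) = -6s^2 - 5s + 6

Write h(s) = as^2 + bs + c. Substituting each data point gives a linear system:
  9a + 3b + c = -63
  16a + 4b + c = -110
  36a + 6b + c = -240
Solving the system yields a = -6, b = -5, c = 6.
So h(s) = -6s² - 5s + 6.
Check: h(3) = -63. ✓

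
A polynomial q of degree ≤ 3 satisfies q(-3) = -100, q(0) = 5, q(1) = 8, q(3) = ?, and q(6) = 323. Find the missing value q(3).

38

The 4 known points determine the degree-3 polynomial uniquely.
Write q(u) = au^3 + bu^2 + cu + d. Substituting each data point gives a linear system:
  -27a + 9b - 3c + d = -100
  d = 5
  a + b + c + d = 8
  216a + 36b + 6c + d = 323
Solving the system yields a = 2, b = -4, c = 5, d = 5.
So q(u) = 2u³ - 4u² + 5u + 5.
Then q(3) = 38.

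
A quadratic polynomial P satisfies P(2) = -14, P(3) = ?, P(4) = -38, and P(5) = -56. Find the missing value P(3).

-24

On equispaced nodes a degree-2 polynomial has vanishing third forward difference, so
  - P(2) + 3·P(3) - 3·P(4) + P(5) = 0.
Substituting the known values and solving for P(3):
  3·P(3) = -72
  P(3) = -24.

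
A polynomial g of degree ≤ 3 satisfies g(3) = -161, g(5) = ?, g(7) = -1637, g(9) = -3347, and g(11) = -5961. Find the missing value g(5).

The 4 known points determine the degree-3 polynomial uniquely.
Write g(u) = au^3 + bu^2 + cu + d. Substituting each data point gives a linear system:
  27a + 9b + 3c + d = -161
  343a + 49b + 7c + d = -1637
  729a + 81b + 9c + d = -3347
  1331a + 121b + 11c + d = -5961
Solving the system yields a = -4, b = -5, c = -3, d = 1.
So g(u) = -4u^3 - 5u^2 - 3u + 1.
Then g(5) = -639.

-639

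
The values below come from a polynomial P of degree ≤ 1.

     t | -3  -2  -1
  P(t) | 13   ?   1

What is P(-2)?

On equispaced nodes a degree-1 polynomial has vanishing second forward difference, so
  P(-3) - 2·P(-2) + P(-1) = 0.
Substituting the known values and solving for P(-2):
  -2·P(-2) = -14
  P(-2) = 7.

7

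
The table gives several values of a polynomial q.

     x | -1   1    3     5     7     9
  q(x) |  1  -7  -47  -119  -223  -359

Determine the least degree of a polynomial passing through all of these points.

Forward differences of the values at x = -1, 1, 3, 5, 7, 9:
  q  : 1  -7  -47  -119  -223  -359
  Δ  : -8  -40  -72  -104  -136
  Δ^2: -32  -32  -32  -32
  Δ^3: 0  0  0
  Δ^4: 0  0
  Δ^5: 0
The second differences are constant (-32) and nonzero, while all higher differences vanish, so the minimal degree is 2.

2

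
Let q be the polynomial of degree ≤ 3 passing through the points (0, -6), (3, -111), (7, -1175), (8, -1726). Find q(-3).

Write q(u) = au^3 + bu^2 + cu + d. Substituting each data point gives a linear system:
  d = -6
  27a + 9b + 3c + d = -111
  343a + 49b + 7c + d = -1175
  512a + 64b + 8c + d = -1726
Solving the system yields a = -3, b = -3, c = 1, d = -6.
So q(u) = -3u^3 - 3u^2 + u - 6.
Then q(-3) = 45.

45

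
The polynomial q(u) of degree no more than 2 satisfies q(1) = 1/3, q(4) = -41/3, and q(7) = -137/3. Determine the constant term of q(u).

1

Write q(u) = au^2 + bu + c. Substituting each data point gives a linear system:
  a + b + c = 1/3
  16a + 4b + c = -41/3
  49a + 7b + c = -137/3
Solving the system yields a = -1, b = 1/3, c = 1.
So q(u) = -u^2 + (1/3)u + 1.
The constant term is 1.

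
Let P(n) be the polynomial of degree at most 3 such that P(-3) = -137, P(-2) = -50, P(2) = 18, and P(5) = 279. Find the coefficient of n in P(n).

5

Write P(n) = an^3 + bn^2 + cn + d. Substituting each data point gives a linear system:
  -27a + 9b - 3c + d = -137
  -8a + 4b - 2c + d = -50
  8a + 4b + 2c + d = 18
  125a + 25b + 5c + d = 279
Solving the system yields a = 3, b = -5, c = 5, d = 4.
So P(n) = 3n³ - 5n² + 5n + 4.
The coefficient of n is 5.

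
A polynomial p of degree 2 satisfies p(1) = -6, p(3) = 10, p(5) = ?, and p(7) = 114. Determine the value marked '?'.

On equispaced nodes a degree-2 polynomial has vanishing third forward difference, so
  - p(1) + 3·p(3) - 3·p(5) + p(7) = 0.
Substituting the known values and solving for p(5):
  -3·p(5) = -150
  p(5) = 50.

50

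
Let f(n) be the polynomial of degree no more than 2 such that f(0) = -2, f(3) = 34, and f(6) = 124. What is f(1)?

4

Write f(n) = an^2 + bn + c. Substituting each data point gives a linear system:
  c = -2
  9a + 3b + c = 34
  36a + 6b + c = 124
Solving the system yields a = 3, b = 3, c = -2.
So f(n) = 3n² + 3n - 2.
Then f(1) = 4.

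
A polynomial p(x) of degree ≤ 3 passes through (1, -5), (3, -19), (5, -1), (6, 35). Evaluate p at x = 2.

-13

Write p(x) = ax^3 + bx^2 + cx + d. Substituting each data point gives a linear system:
  a + b + c + d = -5
  27a + 9b + 3c + d = -19
  125a + 25b + 5c + d = -1
  216a + 36b + 6c + d = 35
Solving the system yields a = 1, b = -5, c = 0, d = -1.
So p(x) = x^3 - 5x^2 - 1.
Then p(2) = -13.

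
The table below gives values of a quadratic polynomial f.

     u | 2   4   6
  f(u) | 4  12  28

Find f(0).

Forward differences of the values at u = 2, 4, 6:
  f  : 4  12  28
  Δ  : 8  16
  Δ^2: 8
The second differences are constant, confirming degree 2.
Interpolating (Newton forward form) and evaluating at u = 0 gives f(0) = 4.

4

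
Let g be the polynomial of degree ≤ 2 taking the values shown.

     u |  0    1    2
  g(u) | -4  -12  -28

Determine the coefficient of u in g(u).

-4

Write g(u) = au^2 + bu + c. Substituting each data point gives a linear system:
  c = -4
  a + b + c = -12
  4a + 2b + c = -28
Solving the system yields a = -4, b = -4, c = -4.
So g(u) = -4u^2 - 4u - 4.
The coefficient of u is -4.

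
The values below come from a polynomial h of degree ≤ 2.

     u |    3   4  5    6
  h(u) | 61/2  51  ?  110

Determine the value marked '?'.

155/2

The 3 known points determine the degree-2 polynomial uniquely.
Write h(u) = au^2 + bu + c. Substituting each data point gives a linear system:
  9a + 3b + c = 61/2
  16a + 4b + c = 51
  36a + 6b + c = 110
Solving the system yields a = 3, b = -1/2, c = 5.
So h(u) = 3u² - (1/2)u + 5.
Then h(5) = 155/2.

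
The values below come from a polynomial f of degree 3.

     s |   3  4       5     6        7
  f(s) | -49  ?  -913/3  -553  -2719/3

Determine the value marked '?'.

-427/3

The 4 known points determine the degree-3 polynomial uniquely.
Write f(s) = as^3 + bs^2 + cs + d. Substituting each data point gives a linear system:
  27a + 9b + 3c + d = -49
  125a + 25b + 5c + d = -913/3
  216a + 36b + 6c + d = -553
  343a + 49b + 7c + d = -2719/3
Solving the system yields a = -3, b = 5/3, c = 6, d = -1.
So f(s) = -3s³ + (5/3)s² + 6s - 1.
Then f(4) = -427/3.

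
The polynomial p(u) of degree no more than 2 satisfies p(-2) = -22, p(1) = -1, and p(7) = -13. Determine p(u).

Using the Lagrange interpolation formula with nodes -2, 1, 7:
  L_0(u) = (u - 1)(u - 7) / 27
  L_1(u) = (u + 2)(u - 7) / -18
  L_2(u) = (u + 2)(u - 1) / 54
Then p(u) = -22·L_0(u) - 1·L_1(u) - 13·L_2(u).
Expanding and collecting terms gives p(u) = -u^2 + 6u - 6.
Check: p(-2) = -22. ✓

p(u) = -u^2 + 6u - 6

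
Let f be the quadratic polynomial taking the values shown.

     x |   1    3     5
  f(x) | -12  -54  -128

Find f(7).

Write f(x) = ax^2 + bx + c. Substituting each data point gives a linear system:
  a + b + c = -12
  9a + 3b + c = -54
  25a + 5b + c = -128
Solving the system yields a = -4, b = -5, c = -3.
So f(x) = -4x^2 - 5x - 3.
Then f(7) = -234.

-234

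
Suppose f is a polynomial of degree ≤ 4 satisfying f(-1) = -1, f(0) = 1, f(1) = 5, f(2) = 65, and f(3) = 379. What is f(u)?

Write f(u) = au^4 + bu^3 + cu^2 + du + e. Substituting each data point gives a linear system:
  a - b + c - d + e = -1
  e = 1
  a + b + c + d + e = 5
  16a + 8b + 4c + 2d + e = 65
  81a + 27b + 9c + 3d + e = 379
Solving the system yields a = 6, b = -3, c = -5, d = 6, e = 1.
So f(u) = 6u⁴ - 3u³ - 5u² + 6u + 1.
Check: f(3) = 379. ✓

f(u) = 6u^4 - 3u^3 - 5u^2 + 6u + 1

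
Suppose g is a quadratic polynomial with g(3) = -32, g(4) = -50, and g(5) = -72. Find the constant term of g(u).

Write g(u) = au^2 + bu + c. Substituting each data point gives a linear system:
  9a + 3b + c = -32
  16a + 4b + c = -50
  25a + 5b + c = -72
Solving the system yields a = -2, b = -4, c = -2.
So g(u) = -2u² - 4u - 2.
The constant term is -2.

-2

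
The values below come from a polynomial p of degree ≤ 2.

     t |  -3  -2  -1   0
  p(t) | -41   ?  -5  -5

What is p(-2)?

-17

On equispaced nodes a degree-2 polynomial has vanishing third forward difference, so
  - p(-3) + 3·p(-2) - 3·p(-1) + p(0) = 0.
Substituting the known values and solving for p(-2):
  3·p(-2) = -51
  p(-2) = -17.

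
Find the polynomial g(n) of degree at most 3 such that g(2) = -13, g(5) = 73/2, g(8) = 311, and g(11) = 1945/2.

g(n) = n^3 - (5/2)n^2 - 5n - 1

Using the Lagrange interpolation formula with nodes 2, 5, 8, 11:
  L_0(n) = (n - 5)(n - 8)(n - 11) / -162
  L_1(n) = (n - 2)(n - 8)(n - 11) / 54
  L_2(n) = (n - 2)(n - 5)(n - 11) / -54
  L_3(n) = (n - 2)(n - 5)(n - 8) / 162
Then g(n) = -13·L_0(n) + 73/2·L_1(n) + 311·L_2(n) + 1945/2·L_3(n).
Expanding and collecting terms gives g(n) = n³ - (5/2)n² - 5n - 1.
Check: g(2) = -13. ✓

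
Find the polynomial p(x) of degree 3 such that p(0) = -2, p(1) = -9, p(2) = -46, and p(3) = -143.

p(x) = -5x^3 - 2x - 2

Using the Lagrange interpolation formula with nodes 0, 1, 2, 3:
  L_0(x) = (x - 1)(x - 2)(x - 3) / -6
  L_1(x) = x(x - 2)(x - 3) / 2
  L_2(x) = x(x - 1)(x - 3) / -2
  L_3(x) = x(x - 1)(x - 2) / 6
Then p(x) = -2·L_0(x) - 9·L_1(x) - 46·L_2(x) - 143·L_3(x).
Expanding and collecting terms gives p(x) = -5x^3 - 2x - 2.
Check: p(2) = -46. ✓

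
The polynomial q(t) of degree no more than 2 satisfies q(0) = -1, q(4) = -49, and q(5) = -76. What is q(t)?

Using the Lagrange interpolation formula with nodes 0, 4, 5:
  L_0(t) = (t - 4)(t - 5) / 20
  L_1(t) = t(t - 5) / -4
  L_2(t) = t(t - 4) / 5
Then q(t) = -1·L_0(t) - 49·L_1(t) - 76·L_2(t).
Expanding and collecting terms gives q(t) = -3t² - 1.
Check: q(5) = -76. ✓

q(t) = -3t^2 - 1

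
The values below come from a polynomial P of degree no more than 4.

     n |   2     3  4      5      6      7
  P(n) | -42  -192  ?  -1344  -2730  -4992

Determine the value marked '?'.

The 5 known points determine the degree-4 polynomial uniquely.
Write P(n) = an^4 + bn^3 + cn^2 + dn + e. Substituting each data point gives a linear system:
  16a + 8b + 4c + 2d + e = -42
  81a + 27b + 9c + 3d + e = -192
  625a + 125b + 25c + 5d + e = -1344
  1296a + 216b + 36c + 6d + e = -2730
  2401a + 343b + 49c + 7d + e = -4992
Solving the system yields a = -2, b = 0, c = -4, d = 0, e = 6.
So P(n) = -2n⁴ - 4n² + 6.
Then P(4) = -570.

-570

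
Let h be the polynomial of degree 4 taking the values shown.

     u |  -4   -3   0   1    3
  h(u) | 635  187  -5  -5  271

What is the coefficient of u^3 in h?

2

Write h(u) = au^4 + bu^3 + cu^2 + du + e. Substituting each data point gives a linear system:
  256a - 64b + 16c - 4d + e = 635
  81a - 27b + 9c - 3d + e = 187
  e = -5
  a + b + c + d + e = -5
  81a + 27b + 9c + 3d + e = 271
Solving the system yields a = 3, b = 2, c = -1, d = -4, e = -5.
So h(u) = 3u⁴ + 2u³ - u² - 4u - 5.
The coefficient of u^3 is 2.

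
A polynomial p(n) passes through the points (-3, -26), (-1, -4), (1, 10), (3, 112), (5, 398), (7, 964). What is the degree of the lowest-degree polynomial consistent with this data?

3

Forward differences of the values at n = -3, -1, 1, 3, 5, 7:
  p  : -26  -4  10  112  398  964
  Δ  : 22  14  102  286  566
  Δ^2: -8  88  184  280
  Δ^3: 96  96  96
  Δ^4: 0  0
  Δ^5: 0
The third differences are constant (96) and nonzero, while all higher differences vanish, so the minimal degree is 3.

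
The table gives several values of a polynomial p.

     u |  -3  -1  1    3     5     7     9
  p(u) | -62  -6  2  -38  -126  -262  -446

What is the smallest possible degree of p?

2

Forward differences of the values at u = -3, -1, 1, 3, 5, 7, 9:
  p  : -62  -6  2  -38  -126  -262  -446
  Δ  : 56  8  -40  -88  -136  -184
  Δ^2: -48  -48  -48  -48  -48
  Δ^3: 0  0  0  0
  Δ^4: 0  0  0
  Δ^5: 0  0
  Δ^6: 0
The second differences are constant (-48) and nonzero, while all higher differences vanish, so the minimal degree is 2.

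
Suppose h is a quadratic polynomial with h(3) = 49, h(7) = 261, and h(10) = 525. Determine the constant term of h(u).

-5

Write h(u) = au^2 + bu + c. Substituting each data point gives a linear system:
  9a + 3b + c = 49
  49a + 7b + c = 261
  100a + 10b + c = 525
Solving the system yields a = 5, b = 3, c = -5.
So h(u) = 5u^2 + 3u - 5.
The constant term is -5.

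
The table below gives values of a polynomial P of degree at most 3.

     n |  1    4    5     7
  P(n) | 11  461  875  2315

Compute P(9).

4811

Using the Lagrange interpolation formula with nodes 1, 4, 5, 7:
  L_0(n) = (n - 4)(n - 5)(n - 7) / -72
  L_1(n) = (n - 1)(n - 5)(n - 7) / 9
  L_2(n) = (n - 1)(n - 4)(n - 7) / -8
  L_3(n) = (n - 1)(n - 4)(n - 5) / 36
Then P(n) = 11·L_0(n) + 461·L_1(n) + 875·L_2(n) + 2315·L_3(n).
Expanding and collecting terms gives P(n) = 6n^3 + 6n^2 - 6n + 5.
Evaluating at n = 9: P(9) = 4811.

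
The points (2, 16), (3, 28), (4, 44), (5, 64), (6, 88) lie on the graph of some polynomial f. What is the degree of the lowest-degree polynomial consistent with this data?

Forward differences of the values at t = 2, 3, 4, 5, 6:
  f  : 16  28  44  64  88
  Δ  : 12  16  20  24
  Δ^2: 4  4  4
  Δ^3: 0  0
  Δ^4: 0
The second differences are constant (4) and nonzero, while all higher differences vanish, so the minimal degree is 2.

2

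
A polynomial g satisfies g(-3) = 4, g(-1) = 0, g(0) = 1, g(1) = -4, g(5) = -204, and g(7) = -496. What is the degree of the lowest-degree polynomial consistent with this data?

3

Divided differences on the nodes -3, -1, 0, 1, 5, 7:
  order 0: 4  0  1  -4  -204  -496
  order 1: -2  1  -5  -50  -146
  order 2: 1  -3  -9  -16
  order 3: -1  -1  -1
  order 4: 0  0
  order 5: 0
The order-3 divided differences are all -1 (nonzero) and every higher order vanishes, so the data lies on a polynomial of degree exactly 3.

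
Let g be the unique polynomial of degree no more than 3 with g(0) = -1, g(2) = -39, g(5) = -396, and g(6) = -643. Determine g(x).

g(x) = -2x^3 - 6x^2 + x - 1

Using the Lagrange interpolation formula with nodes 0, 2, 5, 6:
  L_0(x) = (x - 2)(x - 5)(x - 6) / -60
  L_1(x) = x(x - 5)(x - 6) / 24
  L_2(x) = x(x - 2)(x - 6) / -15
  L_3(x) = x(x - 2)(x - 5) / 24
Then g(x) = -1·L_0(x) - 39·L_1(x) - 396·L_2(x) - 643·L_3(x).
Expanding and collecting terms gives g(x) = -2x^3 - 6x^2 + x - 1.
Check: g(0) = -1. ✓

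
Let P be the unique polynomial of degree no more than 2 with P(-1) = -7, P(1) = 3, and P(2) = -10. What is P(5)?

Write P(n) = an^2 + bn + c. Substituting each data point gives a linear system:
  a - b + c = -7
  a + b + c = 3
  4a + 2b + c = -10
Solving the system yields a = -6, b = 5, c = 4.
So P(n) = -6n^2 + 5n + 4.
Then P(5) = -121.

-121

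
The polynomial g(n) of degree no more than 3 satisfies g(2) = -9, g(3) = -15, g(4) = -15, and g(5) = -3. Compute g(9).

Forward differences of the values at n = 2, 3, 4, 5:
  g  : -9  -15  -15  -3
  Δ  : -6  0  12
  Δ^2: 6  12
  Δ^3: 6
The third differences are constant, confirming degree 3.
Interpolating (Newton forward form) and evaluating at n = 9 gives g(9) = 285.

285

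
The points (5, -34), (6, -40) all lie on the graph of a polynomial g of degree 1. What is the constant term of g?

-4

Write g(u) = au + b. Substituting each data point gives a linear system:
  5a + b = -34
  6a + b = -40
Solving the system yields a = -6, b = -4.
So g(u) = -6u - 4.
The constant term is -4.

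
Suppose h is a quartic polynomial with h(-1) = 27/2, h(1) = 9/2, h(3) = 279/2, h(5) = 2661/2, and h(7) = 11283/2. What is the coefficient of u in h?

Write h(u) = au^4 + bu^3 + cu^2 + du + e. Substituting each data point gives a linear system:
  a - b + c - d + e = 27/2
  a + b + c + d + e = 9/2
  81a + 27b + 9c + 3d + e = 279/2
  625a + 125b + 25c + 5d + e = 2661/2
  2401a + 343b + 49c + 7d + e = 11283/2
Solving the system yields a = 3, b = -5, c = 3, d = 1/2, e = 3.
So h(u) = 3u⁴ - 5u³ + 3u² + (1/2)u + 3.
The coefficient of u is 1/2.

1/2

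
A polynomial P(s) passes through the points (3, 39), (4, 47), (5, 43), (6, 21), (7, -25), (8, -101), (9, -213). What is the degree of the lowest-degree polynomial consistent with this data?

Forward differences of the values at s = 3, 4, 5, 6, 7, 8, 9:
  P  : 39  47  43  21  -25  -101  -213
  Δ  : 8  -4  -22  -46  -76  -112
  Δ^2: -12  -18  -24  -30  -36
  Δ^3: -6  -6  -6  -6
  Δ^4: 0  0  0
  Δ^5: 0  0
  Δ^6: 0
The third differences are constant (-6) and nonzero, while all higher differences vanish, so the minimal degree is 3.

3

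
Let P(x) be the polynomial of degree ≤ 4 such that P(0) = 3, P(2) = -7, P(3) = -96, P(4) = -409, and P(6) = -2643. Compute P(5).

-1162

Using the Lagrange interpolation formula with nodes 0, 2, 3, 4, 6:
  L_0(x) = (x - 2)(x - 3)(x - 4)(x - 6) / 144
  L_1(x) = x(x - 3)(x - 4)(x - 6) / -16
  L_2(x) = x(x - 2)(x - 4)(x - 6) / 9
  L_3(x) = x(x - 2)(x - 3)(x - 6) / -16
  L_4(x) = x(x - 2)(x - 3)(x - 4) / 144
Then P(x) = 3·L_0(x) - 7·L_1(x) - 96·L_2(x) - 409·L_3(x) - 2643·L_4(x).
Expanding and collecting terms gives P(x) = -3x⁴ + 6x³ - x² - 3x + 3.
Evaluating at x = 5: P(5) = -1162.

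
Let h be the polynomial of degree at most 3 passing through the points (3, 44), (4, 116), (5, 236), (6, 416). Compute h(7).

Write h(n) = an^3 + bn^2 + cn + d. Substituting each data point gives a linear system:
  27a + 9b + 3c + d = 44
  64a + 16b + 4c + d = 116
  125a + 25b + 5c + d = 236
  216a + 36b + 6c + d = 416
Solving the system yields a = 2, b = 0, c = -2, d = -4.
So h(n) = 2n^3 - 2n - 4.
Then h(7) = 668.

668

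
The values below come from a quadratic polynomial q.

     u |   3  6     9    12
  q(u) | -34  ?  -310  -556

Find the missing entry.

On equispaced nodes a degree-2 polynomial has vanishing third forward difference, so
  - q(3) + 3·q(6) - 3·q(9) + q(12) = 0.
Substituting the known values and solving for q(6):
  3·q(6) = -408
  q(6) = -136.

-136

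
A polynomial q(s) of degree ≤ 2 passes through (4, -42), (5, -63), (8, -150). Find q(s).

q(s) = -2s^2 - 3s + 2

Using the Lagrange interpolation formula with nodes 4, 5, 8:
  L_0(s) = (s - 5)(s - 8) / 4
  L_1(s) = (s - 4)(s - 8) / -3
  L_2(s) = (s - 4)(s - 5) / 12
Then q(s) = -42·L_0(s) - 63·L_1(s) - 150·L_2(s).
Expanding and collecting terms gives q(s) = -2s² - 3s + 2.
Check: q(4) = -42. ✓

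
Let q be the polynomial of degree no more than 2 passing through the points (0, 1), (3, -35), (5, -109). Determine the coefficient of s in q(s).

3

Write q(s) = as^2 + bs + c. Substituting each data point gives a linear system:
  c = 1
  9a + 3b + c = -35
  25a + 5b + c = -109
Solving the system yields a = -5, b = 3, c = 1.
So q(s) = -5s² + 3s + 1.
The coefficient of s is 3.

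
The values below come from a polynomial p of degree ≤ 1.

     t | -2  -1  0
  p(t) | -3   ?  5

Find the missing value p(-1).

1

The 2 known points determine the degree-1 polynomial uniquely.
Write p(t) = at + b. Substituting each data point gives a linear system:
  -2a + b = -3
  b = 5
Solving the system yields a = 4, b = 5.
So p(t) = 4t + 5.
Then p(-1) = 1.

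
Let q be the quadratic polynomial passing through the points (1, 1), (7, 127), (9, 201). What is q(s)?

q(s) = 2s^2 + 5s - 6

Write q(s) = as^2 + bs + c. Substituting each data point gives a linear system:
  a + b + c = 1
  49a + 7b + c = 127
  81a + 9b + c = 201
Solving the system yields a = 2, b = 5, c = -6.
So q(s) = 2s^2 + 5s - 6.
Check: q(7) = 127. ✓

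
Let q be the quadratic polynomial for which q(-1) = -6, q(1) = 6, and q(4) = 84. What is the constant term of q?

-4

Write q(x) = ax^2 + bx + c. Substituting each data point gives a linear system:
  a - b + c = -6
  a + b + c = 6
  16a + 4b + c = 84
Solving the system yields a = 4, b = 6, c = -4.
So q(x) = 4x^2 + 6x - 4.
The constant term is -4.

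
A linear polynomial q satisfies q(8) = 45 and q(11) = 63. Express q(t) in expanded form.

Using the Lagrange interpolation formula with nodes 8, 11:
  L_0(t) = (t - 11) / -3
  L_1(t) = (t - 8) / 3
Then q(t) = 45·L_0(t) + 63·L_1(t).
Expanding and collecting terms gives q(t) = 6t - 3.
Check: q(11) = 63. ✓

q(t) = 6t - 3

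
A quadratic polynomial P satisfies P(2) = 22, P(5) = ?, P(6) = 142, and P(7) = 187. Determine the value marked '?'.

The 3 known points determine the degree-2 polynomial uniquely.
Write P(x) = ax^2 + bx + c. Substituting each data point gives a linear system:
  4a + 2b + c = 22
  36a + 6b + c = 142
  49a + 7b + c = 187
Solving the system yields a = 3, b = 6, c = -2.
So P(x) = 3x^2 + 6x - 2.
Then P(5) = 103.

103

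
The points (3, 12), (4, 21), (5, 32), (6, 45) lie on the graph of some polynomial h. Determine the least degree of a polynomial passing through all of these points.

Forward differences of the values at n = 3, 4, 5, 6:
  h  : 12  21  32  45
  Δ  : 9  11  13
  Δ^2: 2  2
  Δ^3: 0
The second differences are constant (2) and nonzero, while all higher differences vanish, so the minimal degree is 2.

2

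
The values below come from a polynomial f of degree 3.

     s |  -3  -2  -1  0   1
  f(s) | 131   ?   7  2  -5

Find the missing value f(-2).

The 4 known points determine the degree-3 polynomial uniquely.
Write f(s) = as^3 + bs^2 + cs + d. Substituting each data point gives a linear system:
  -27a + 9b - 3c + d = 131
  -a + b - c + d = 7
  d = 2
  a + b + c + d = -5
Solving the system yields a = -5, b = -1, c = -1, d = 2.
So f(s) = -5s³ - s² - s + 2.
Then f(-2) = 40.

40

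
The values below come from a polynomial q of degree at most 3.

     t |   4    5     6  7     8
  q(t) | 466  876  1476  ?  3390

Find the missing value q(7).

The 4 known points determine the degree-3 polynomial uniquely.
Write q(t) = at^3 + bt^2 + ct + d. Substituting each data point gives a linear system:
  64a + 16b + 4c + d = 466
  125a + 25b + 5c + d = 876
  216a + 36b + 6c + d = 1476
  512a + 64b + 8c + d = 3390
Solving the system yields a = 6, b = 5, c = -1, d = 6.
So q(t) = 6t^3 + 5t^2 - t + 6.
Then q(7) = 2302.

2302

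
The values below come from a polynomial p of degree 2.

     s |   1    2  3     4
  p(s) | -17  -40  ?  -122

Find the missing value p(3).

The 3 known points determine the degree-2 polynomial uniquely.
Write p(s) = as^2 + bs + c. Substituting each data point gives a linear system:
  a + b + c = -17
  4a + 2b + c = -40
  16a + 4b + c = -122
Solving the system yields a = -6, b = -5, c = -6.
So p(s) = -6s² - 5s - 6.
Then p(3) = -75.

-75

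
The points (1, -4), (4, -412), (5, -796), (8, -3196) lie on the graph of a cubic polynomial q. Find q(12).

-10652

Write q(t) = at^3 + bt^2 + ct + d. Substituting each data point gives a linear system:
  a + b + c + d = -4
  64a + 16b + 4c + d = -412
  125a + 25b + 5c + d = -796
  512a + 64b + 8c + d = -3196
Solving the system yields a = -6, b = -2, c = 0, d = 4.
So q(t) = -6t^3 - 2t^2 + 4.
Then q(12) = -10652.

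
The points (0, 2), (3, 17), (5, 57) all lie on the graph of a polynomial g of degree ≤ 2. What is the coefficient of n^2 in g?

3

Write g(n) = an^2 + bn + c. Substituting each data point gives a linear system:
  c = 2
  9a + 3b + c = 17
  25a + 5b + c = 57
Solving the system yields a = 3, b = -4, c = 2.
So g(n) = 3n^2 - 4n + 2.
The leading coefficient is 3.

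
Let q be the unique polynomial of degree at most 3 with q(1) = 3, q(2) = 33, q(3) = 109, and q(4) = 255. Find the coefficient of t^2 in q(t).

-1

Write q(t) = at^3 + bt^2 + ct + d. Substituting each data point gives a linear system:
  a + b + c + d = 3
  8a + 4b + 2c + d = 33
  27a + 9b + 3c + d = 109
  64a + 16b + 4c + d = 255
Solving the system yields a = 4, b = -1, c = 5, d = -5.
So q(t) = 4t³ - t² + 5t - 5.
The coefficient of t^2 is -1.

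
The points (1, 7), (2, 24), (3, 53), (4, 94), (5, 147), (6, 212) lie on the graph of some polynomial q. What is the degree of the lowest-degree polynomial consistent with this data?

2

Forward differences of the values at t = 1, 2, 3, 4, 5, 6:
  q  : 7  24  53  94  147  212
  Δ  : 17  29  41  53  65
  Δ^2: 12  12  12  12
  Δ^3: 0  0  0
  Δ^4: 0  0
  Δ^5: 0
The second differences are constant (12) and nonzero, while all higher differences vanish, so the minimal degree is 2.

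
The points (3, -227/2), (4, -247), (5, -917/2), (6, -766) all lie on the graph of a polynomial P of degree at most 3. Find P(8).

-1741

Write P(t) = at^3 + bt^2 + ct + d. Substituting each data point gives a linear system:
  27a + 9b + 3c + d = -227/2
  64a + 16b + 4c + d = -247
  125a + 25b + 5c + d = -917/2
  216a + 36b + 6c + d = -766
Solving the system yields a = -3, b = -3, c = -3/2, d = -1.
So P(t) = -3t^3 - 3t^2 - (3/2)t - 1.
Then P(8) = -1741.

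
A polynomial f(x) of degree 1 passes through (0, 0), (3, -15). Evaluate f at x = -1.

5

Using the Lagrange interpolation formula with nodes 0, 3:
  L_0(x) = (x - 3) / -3
  L_1(x) = x / 3
Then f(x) = 0·L_0(x) - 15·L_1(x).
Expanding and collecting terms gives f(x) = -5x.
Evaluating at x = -1: f(-1) = 5.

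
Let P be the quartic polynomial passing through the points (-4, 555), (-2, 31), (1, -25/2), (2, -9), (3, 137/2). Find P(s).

P(s) = 2s^4 - (3/2)s^3 - 4s^2 - 4s - 5

Using the Lagrange interpolation formula with nodes -4, -2, 1, 2, 3:
  L_0(s) = (s + 2)(s - 1)(s - 2)(s - 3) / 420
  L_1(s) = (s + 4)(s - 1)(s - 2)(s - 3) / -120
  L_2(s) = (s + 4)(s + 2)(s - 2)(s - 3) / 30
  L_3(s) = (s + 4)(s + 2)(s - 1)(s - 3) / -24
  L_4(s) = (s + 4)(s + 2)(s - 1)(s - 2) / 70
Then P(s) = 555·L_0(s) + 31·L_1(s) - 25/2·L_2(s) - 9·L_3(s) + 137/2·L_4(s).
Expanding and collecting terms gives P(s) = 2s⁴ - (3/2)s³ - 4s² - 4s - 5.
Check: P(-4) = 555. ✓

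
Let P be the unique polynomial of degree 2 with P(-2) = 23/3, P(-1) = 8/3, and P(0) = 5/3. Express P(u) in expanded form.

P(u) = 2u^2 + u + 5/3

Using the Lagrange interpolation formula with nodes -2, -1, 0:
  L_0(u) = (u + 1)u / 2
  L_1(u) = (u + 2)u / -1
  L_2(u) = (u + 2)(u + 1) / 2
Then P(u) = 23/3·L_0(u) + 8/3·L_1(u) + 5/3·L_2(u).
Expanding and collecting terms gives P(u) = 2u² + u + 5/3.
Check: P(0) = 5/3. ✓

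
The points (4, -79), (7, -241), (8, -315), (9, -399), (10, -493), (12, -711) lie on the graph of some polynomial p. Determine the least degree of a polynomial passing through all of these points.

2

Divided differences on the nodes 4, 7, 8, 9, 10, 12:
  order 0: -79  -241  -315  -399  -493  -711
  order 1: -54  -74  -84  -94  -109
  order 2: -5  -5  -5  -5
  order 3: 0  0  0
  order 4: 0  0
  order 5: 0
The order-2 divided differences are all -5 (nonzero) and every higher order vanishes, so the data lies on a polynomial of degree exactly 2.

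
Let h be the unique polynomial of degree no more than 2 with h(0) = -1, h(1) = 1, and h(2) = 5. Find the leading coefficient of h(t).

1

Write h(t) = at^2 + bt + c. Substituting each data point gives a linear system:
  c = -1
  a + b + c = 1
  4a + 2b + c = 5
Solving the system yields a = 1, b = 1, c = -1.
So h(t) = t^2 + t - 1.
The leading coefficient is 1.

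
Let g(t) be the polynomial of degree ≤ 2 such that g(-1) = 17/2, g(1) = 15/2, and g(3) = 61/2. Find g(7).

Write g(t) = at^2 + bt + c. Substituting each data point gives a linear system:
  a - b + c = 17/2
  a + b + c = 15/2
  9a + 3b + c = 61/2
Solving the system yields a = 3, b = -1/2, c = 5.
So g(t) = 3t^2 - (1/2)t + 5.
Then g(7) = 297/2.

297/2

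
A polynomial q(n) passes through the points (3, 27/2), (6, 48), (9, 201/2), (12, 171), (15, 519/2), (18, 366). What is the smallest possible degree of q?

Forward differences of the values at n = 3, 6, 9, 12, 15, 18:
  q  : 27/2  48  201/2  171  519/2  366
  Δ  : 69/2  105/2  141/2  177/2  213/2
  Δ^2: 18  18  18  18
  Δ^3: 0  0  0
  Δ^4: 0  0
  Δ^5: 0
The second differences are constant (18) and nonzero, while all higher differences vanish, so the minimal degree is 2.

2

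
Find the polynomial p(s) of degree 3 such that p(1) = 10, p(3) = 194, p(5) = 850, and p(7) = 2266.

p(s) = 6s^3 + 5s^2 - 6s + 5

Write p(s) = as^3 + bs^2 + cs + d. Substituting each data point gives a linear system:
  a + b + c + d = 10
  27a + 9b + 3c + d = 194
  125a + 25b + 5c + d = 850
  343a + 49b + 7c + d = 2266
Solving the system yields a = 6, b = 5, c = -6, d = 5.
So p(s) = 6s³ + 5s² - 6s + 5.
Check: p(3) = 194. ✓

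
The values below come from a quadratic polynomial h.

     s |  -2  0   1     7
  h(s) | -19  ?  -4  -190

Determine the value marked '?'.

-1

The 3 known points determine the degree-2 polynomial uniquely.
Write h(s) = as^2 + bs + c. Substituting each data point gives a linear system:
  4a - 2b + c = -19
  a + b + c = -4
  49a + 7b + c = -190
Solving the system yields a = -4, b = 1, c = -1.
So h(s) = -4s² + s - 1.
Then h(0) = -1.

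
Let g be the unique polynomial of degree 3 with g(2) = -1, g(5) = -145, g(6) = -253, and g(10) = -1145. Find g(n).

g(n) = -n^3 - 2n^2 + 5n + 5

Using the Lagrange interpolation formula with nodes 2, 5, 6, 10:
  L_0(n) = (n - 5)(n - 6)(n - 10) / -96
  L_1(n) = (n - 2)(n - 6)(n - 10) / 15
  L_2(n) = (n - 2)(n - 5)(n - 10) / -16
  L_3(n) = (n - 2)(n - 5)(n - 6) / 160
Then g(n) = -1·L_0(n) - 145·L_1(n) - 253·L_2(n) - 1145·L_3(n).
Expanding and collecting terms gives g(n) = -n^3 - 2n^2 + 5n + 5.
Check: g(2) = -1. ✓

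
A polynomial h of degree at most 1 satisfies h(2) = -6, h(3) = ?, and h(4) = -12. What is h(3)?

-9

The 2 known points determine the degree-1 polynomial uniquely.
Write h(t) = at + b. Substituting each data point gives a linear system:
  2a + b = -6
  4a + b = -12
Solving the system yields a = -3, b = 0.
So h(t) = -3t.
Then h(3) = -9.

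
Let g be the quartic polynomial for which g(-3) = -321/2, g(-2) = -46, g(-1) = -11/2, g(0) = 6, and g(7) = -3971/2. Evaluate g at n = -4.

Using the Lagrange interpolation formula with nodes -3, -2, -1, 0, 7:
  L_0(n) = (n + 2)(n + 1)n(n - 7) / 60
  L_1(n) = (n + 3)(n + 1)n(n - 7) / -18
  L_2(n) = (n + 3)(n + 2)n(n - 7) / 16
  L_3(n) = (n + 3)(n + 2)(n + 1)(n - 7) / -42
  L_4(n) = (n + 3)(n + 2)(n + 1)n / 5040
Then g(n) = -321/2·L_0(n) - 46·L_1(n) - 11/2·L_2(n) + 6·L_3(n) - 3971/2·L_4(n).
Expanding and collecting terms gives g(n) = -n^4 + (3/2)n^3 - 3n^2 + 6n + 6.
Evaluating at n = -4: g(-4) = -418.

-418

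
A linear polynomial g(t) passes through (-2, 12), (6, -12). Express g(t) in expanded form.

Write g(t) = at + b. Substituting each data point gives a linear system:
  -2a + b = 12
  6a + b = -12
Solving the system yields a = -3, b = 6.
So g(t) = -3t + 6.
Check: g(-2) = 12. ✓

g(t) = -3t + 6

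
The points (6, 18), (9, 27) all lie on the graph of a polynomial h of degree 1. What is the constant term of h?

0

Write h(x) = ax + b. Substituting each data point gives a linear system:
  6a + b = 18
  9a + b = 27
Solving the system yields a = 3, b = 0.
So h(x) = 3x.
The constant term is 0.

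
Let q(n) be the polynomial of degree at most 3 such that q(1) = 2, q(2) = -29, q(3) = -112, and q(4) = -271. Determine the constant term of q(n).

5

Write q(n) = an^3 + bn^2 + cn + d. Substituting each data point gives a linear system:
  a + b + c + d = 2
  8a + 4b + 2c + d = -29
  27a + 9b + 3c + d = -112
  64a + 16b + 4c + d = -271
Solving the system yields a = -4, b = -2, c = 3, d = 5.
So q(n) = -4n^3 - 2n^2 + 3n + 5.
The constant term is 5.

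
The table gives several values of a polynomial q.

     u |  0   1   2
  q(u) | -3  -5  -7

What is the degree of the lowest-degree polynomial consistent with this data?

1

Forward differences of the values at u = 0, 1, 2:
  q  : -3  -5  -7
  Δ  : -2  -2
  Δ^2: 0
The first differences are constant (-2) and nonzero, while all higher differences vanish, so the minimal degree is 1.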